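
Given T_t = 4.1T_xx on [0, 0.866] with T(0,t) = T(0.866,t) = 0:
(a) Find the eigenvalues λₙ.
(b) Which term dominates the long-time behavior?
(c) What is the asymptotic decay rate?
Eigenvalues: λₙ = 4.1n²π²/0.866².
First three modes:
  n=1: λ₁ = 4.1π²/0.866² ≈ 53.957
  n=2: λ₂ = 16.4π²/0.866² ≈ 215.828 (4× faster decay)
  n=3: λ₃ = 36.9π²/0.866² ≈ 485.613 (9× faster decay)
As t → ∞, higher modes decay exponentially faster. The n=1 mode dominates: T ~ c₁ sin(πx/0.866) e^{-λ₁t}.
Decay rate: λ₁ = 4.1π²/0.866² ≈ 53.957.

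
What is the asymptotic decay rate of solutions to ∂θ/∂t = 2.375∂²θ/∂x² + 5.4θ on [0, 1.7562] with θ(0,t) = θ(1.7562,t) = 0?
Eigenvalues: λₙ = 2.375n²π²/1.7562² - 5.4.
First three modes:
  n=1: λ₁ = 2.375π²/1.7562² - 5.4 ≈ 2.2
  n=2: λ₂ = 9.5π²/1.7562² - 5.4 ≈ 25
  n=3: λ₃ = 21.375π²/1.7562² - 5.4 ≈ 63
Since 2.375π²/1.7562² ≈ 7.6 > 5.4, all λₙ > 0.
The n=1 mode decays slowest → dominates as t → ∞.
Asymptotic: θ ~ c₁ sin(πx/1.7562) e^{-λ₁t} with decay rate λ₁ ≈ 2.2.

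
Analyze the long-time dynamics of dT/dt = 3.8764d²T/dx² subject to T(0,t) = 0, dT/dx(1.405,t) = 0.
Long-time behavior: T → 0. Heat escapes through the Dirichlet boundary.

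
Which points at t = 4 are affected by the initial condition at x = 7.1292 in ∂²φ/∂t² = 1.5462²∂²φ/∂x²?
Domain of influence: [0.9444, 13.314]. Data at x = 7.1292 spreads outward at speed 1.5462.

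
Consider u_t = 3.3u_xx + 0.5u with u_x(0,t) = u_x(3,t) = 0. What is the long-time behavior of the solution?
As t → ∞, u grows unboundedly. With Neumann BCs the constant mode has diffusion eigenvalue 0, so any r > 0 makes it grow like e^(0.5t); solution grows exponentially.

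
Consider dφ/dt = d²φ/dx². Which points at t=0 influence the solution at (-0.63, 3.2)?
The entire real line. The heat equation has infinite propagation speed: any initial disturbance instantly affects all points (though exponentially small far away).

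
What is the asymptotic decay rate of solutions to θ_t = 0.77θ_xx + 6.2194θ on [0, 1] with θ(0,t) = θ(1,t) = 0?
Eigenvalues: λₙ = 0.77n²π²/1² - 6.2194.
First three modes:
  n=1: λ₁ = 0.77π² - 6.2194 ≈ 1.38
  n=2: λ₂ = 3.08π² - 6.2194 ≈ 24.179
  n=3: λ₃ = 6.93π² - 6.2194 ≈ 62.177
Since 0.77π² ≈ 7.6 > 6.2194, all λₙ > 0.
The n=1 mode decays slowest → dominates as t → ∞.
Asymptotic: θ ~ c₁ sin(πx/1) e^{-λ₁t} with decay rate λ₁ ≈ 1.38.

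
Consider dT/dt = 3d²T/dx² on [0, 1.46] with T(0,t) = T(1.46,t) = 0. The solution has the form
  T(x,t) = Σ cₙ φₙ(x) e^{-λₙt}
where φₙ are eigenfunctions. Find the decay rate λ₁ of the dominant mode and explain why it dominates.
Eigenvalues: λₙ = 3n²π²/1.46².
First three modes:
  n=1: λ₁ = 3π²/1.46² ≈ 13.89
  n=2: λ₂ = 12π²/1.46² ≈ 55.562 (4× faster decay)
  n=3: λ₃ = 27π²/1.46² ≈ 125.014 (9× faster decay)
As t → ∞, higher modes decay exponentially faster. The n=1 mode dominates: T ~ c₁ sin(πx/1.46) e^{-λ₁t}.
Decay rate: λ₁ = 3π²/1.46² ≈ 13.89.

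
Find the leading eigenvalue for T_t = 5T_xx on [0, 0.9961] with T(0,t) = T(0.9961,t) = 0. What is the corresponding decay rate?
Eigenvalues: λₙ = 5n²π²/0.9961².
First three modes:
  n=1: λ₁ = 5π²/0.9961² ≈ 49.735
  n=2: λ₂ = 20π²/0.9961² ≈ 198.941 (4× faster decay)
  n=3: λ₃ = 45π²/0.9961² ≈ 447.617 (9× faster decay)
As t → ∞, higher modes decay exponentially faster. The n=1 mode dominates: T ~ c₁ sin(πx/0.9961) e^{-λ₁t}.
Decay rate: λ₁ = 5π²/0.9961² ≈ 49.735.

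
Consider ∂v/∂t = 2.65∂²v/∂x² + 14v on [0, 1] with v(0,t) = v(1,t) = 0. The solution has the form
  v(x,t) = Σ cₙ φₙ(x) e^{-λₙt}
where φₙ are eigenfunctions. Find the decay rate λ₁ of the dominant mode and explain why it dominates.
Eigenvalues: λₙ = 2.65n²π²/1² - 14.
First three modes:
  n=1: λ₁ = 2.65π² - 14 ≈ 12.154
  n=2: λ₂ = 10.6π² - 14 ≈ 90.618
  n=3: λ₃ = 23.85π² - 14 ≈ 221.39
Since 2.65π² ≈ 26.154 > 14, all λₙ > 0.
The n=1 mode decays slowest → dominates as t → ∞.
Asymptotic: v ~ c₁ sin(πx/1) e^{-λ₁t} with decay rate λ₁ ≈ 12.154.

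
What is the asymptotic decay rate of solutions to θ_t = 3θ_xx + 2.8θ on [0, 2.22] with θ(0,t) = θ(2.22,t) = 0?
Eigenvalues: λₙ = 3n²π²/2.22² - 2.8.
First three modes:
  n=1: λ₁ = 3π²/2.22² - 2.8 ≈ 3.208
  n=2: λ₂ = 12π²/2.22² - 2.8 ≈ 21.231
  n=3: λ₃ = 27π²/2.22² - 2.8 ≈ 51.27
Since 3π²/2.22² ≈ 6.008 > 2.8, all λₙ > 0.
The n=1 mode decays slowest → dominates as t → ∞.
Asymptotic: θ ~ c₁ sin(πx/2.22) e^{-λ₁t} with decay rate λ₁ ≈ 3.208.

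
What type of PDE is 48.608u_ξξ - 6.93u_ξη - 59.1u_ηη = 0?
With A = 48.608, B = -6.93, C = -59.1, the discriminant is 11538.9561. This is a hyperbolic PDE.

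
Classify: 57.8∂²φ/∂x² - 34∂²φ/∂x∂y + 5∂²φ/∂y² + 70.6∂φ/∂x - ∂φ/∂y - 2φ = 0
Parabolic (discriminant = 0).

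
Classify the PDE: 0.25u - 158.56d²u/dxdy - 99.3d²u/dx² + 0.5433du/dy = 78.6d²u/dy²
Rewriting in standard form: -99.3d²u/dx² - 158.56d²u/dxdy - 78.6d²u/dy² + 0.5433du/dy + 0.25u = 0. A = -99.3, B = -158.56, C = -78.6. Discriminant B² - 4AC = -6078.6464. Since -6078.6464 < 0, elliptic.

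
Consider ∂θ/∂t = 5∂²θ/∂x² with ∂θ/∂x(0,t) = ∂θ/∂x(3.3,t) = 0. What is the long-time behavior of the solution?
As t → ∞, θ → constant (steady state). Heat is conserved (no flux at boundaries); solution approaches the spatial average.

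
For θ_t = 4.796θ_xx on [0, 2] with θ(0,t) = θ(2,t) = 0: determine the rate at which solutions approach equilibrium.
Eigenvalues: λₙ = 4.796n²π²/2².
First three modes:
  n=1: λ₁ = 4.796π²/2² ≈ 11.834
  n=2: λ₂ = 19.184π²/2² ≈ 47.335 (4× faster decay)
  n=3: λ₃ = 43.164π²/2² ≈ 106.503 (9× faster decay)
As t → ∞, higher modes decay exponentially faster. The n=1 mode dominates: θ ~ c₁ sin(πx/2) e^{-λ₁t}.
Decay rate: λ₁ = 4.796π²/2² ≈ 11.834.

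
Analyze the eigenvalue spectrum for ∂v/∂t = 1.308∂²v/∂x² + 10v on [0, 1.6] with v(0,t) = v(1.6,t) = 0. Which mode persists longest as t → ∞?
Eigenvalues: λₙ = 1.308n²π²/1.6² - 10.
First three modes:
  n=1: λ₁ = 1.308π²/1.6² - 10 ≈ -4.957
  n=2: λ₂ = 5.232π²/1.6² - 10 ≈ 10.171
  n=3: λ₃ = 11.772π²/1.6² - 10 ≈ 35.385
Since 1.308π²/1.6² ≈ 5.043 < 10, λ₁ < 0.
The n=1 mode grows fastest (−λₙ is largest for n=1) → dominates.
Asymptotic: v ~ c₁ sin(πx/1.6) e^{4.957t} (exponential growth at rate −λ₁ ≈ 4.957).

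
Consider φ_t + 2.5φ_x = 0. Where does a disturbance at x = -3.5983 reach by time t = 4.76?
At x = 8.3017. The characteristic carries data from (-3.5983, 0) to (8.3017, 4.76).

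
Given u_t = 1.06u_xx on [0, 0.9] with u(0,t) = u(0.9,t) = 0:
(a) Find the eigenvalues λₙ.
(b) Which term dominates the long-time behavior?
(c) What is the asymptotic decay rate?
Eigenvalues: λₙ = 1.06n²π²/0.9².
First three modes:
  n=1: λ₁ = 1.06π²/0.9² ≈ 12.916
  n=2: λ₂ = 4.24π²/0.9² ≈ 51.663 (4× faster decay)
  n=3: λ₃ = 9.54π²/0.9² ≈ 116.242 (9× faster decay)
As t → ∞, higher modes decay exponentially faster. The n=1 mode dominates: u ~ c₁ sin(πx/0.9) e^{-λ₁t}.
Decay rate: λ₁ = 1.06π²/0.9² ≈ 12.916.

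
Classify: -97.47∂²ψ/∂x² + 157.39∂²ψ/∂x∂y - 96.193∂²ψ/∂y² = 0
Elliptic (discriminant = -12732.11474).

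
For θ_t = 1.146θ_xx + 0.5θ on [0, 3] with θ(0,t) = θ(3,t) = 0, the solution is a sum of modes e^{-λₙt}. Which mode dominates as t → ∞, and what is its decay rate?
Eigenvalues: λₙ = 1.146n²π²/3² - 0.5.
First three modes:
  n=1: λ₁ = 1.146π²/3² - 0.5 ≈ 0.757
  n=2: λ₂ = 4.584π²/3² - 0.5 ≈ 4.527
  n=3: λ₃ = 10.314π²/3² - 0.5 ≈ 10.811
Since 1.146π²/3² ≈ 1.257 > 0.5, all λₙ > 0.
The n=1 mode decays slowest → dominates as t → ∞.
Asymptotic: θ ~ c₁ sin(πx/3) e^{-λ₁t} with decay rate λ₁ ≈ 0.757.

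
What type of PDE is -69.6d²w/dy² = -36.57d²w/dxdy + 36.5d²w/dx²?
Rewriting in standard form: -36.5d²w/dx² + 36.57d²w/dxdy - 69.6d²w/dy² = 0. With A = -36.5, B = 36.57, C = -69.6, the discriminant is -8824.2351. This is an elliptic PDE.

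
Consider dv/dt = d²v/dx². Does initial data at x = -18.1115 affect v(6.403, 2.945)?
Yes, for any finite x. The heat equation has infinite propagation speed, so all initial data affects all points at any t > 0.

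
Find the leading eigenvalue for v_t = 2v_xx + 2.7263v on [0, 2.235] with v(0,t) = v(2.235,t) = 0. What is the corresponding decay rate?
Eigenvalues: λₙ = 2n²π²/2.235² - 2.7263.
First three modes:
  n=1: λ₁ = 2π²/2.235² - 2.7263 ≈ 1.225
  n=2: λ₂ = 8π²/2.235² - 2.7263 ≈ 13.08
  n=3: λ₃ = 18π²/2.235² - 2.7263 ≈ 32.838
Since 2π²/2.235² ≈ 3.952 > 2.7263, all λₙ > 0.
The n=1 mode decays slowest → dominates as t → ∞.
Asymptotic: v ~ c₁ sin(πx/2.235) e^{-λ₁t} with decay rate λ₁ ≈ 1.225.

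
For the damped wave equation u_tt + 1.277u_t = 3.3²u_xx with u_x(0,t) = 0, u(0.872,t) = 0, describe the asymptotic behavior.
u → 0. Damping (γ=1.277) dissipates energy; oscillations decay exponentially.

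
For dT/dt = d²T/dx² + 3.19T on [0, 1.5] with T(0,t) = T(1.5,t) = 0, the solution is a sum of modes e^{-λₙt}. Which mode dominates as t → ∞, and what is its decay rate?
Eigenvalues: λₙ = n²π²/1.5² - 3.19.
First three modes:
  n=1: λ₁ = π²/1.5² - 3.19 ≈ 1.196
  n=2: λ₂ = 4π²/1.5² - 3.19 ≈ 14.356
  n=3: λ₃ = 9π²/1.5² - 3.19 ≈ 36.288
Since π²/1.5² ≈ 4.386 > 3.19, all λₙ > 0.
The n=1 mode decays slowest → dominates as t → ∞.
Asymptotic: T ~ c₁ sin(πx/1.5) e^{-λ₁t} with decay rate λ₁ ≈ 1.196.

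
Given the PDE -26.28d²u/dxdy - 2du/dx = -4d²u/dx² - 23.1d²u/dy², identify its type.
Rewriting in standard form: 4d²u/dx² - 26.28d²u/dxdy + 23.1d²u/dy² - 2du/dx = 0. The second-order coefficients are A = 4, B = -26.28, C = 23.1. Since B² - 4AC = 321.0384 > 0, this is a hyperbolic PDE.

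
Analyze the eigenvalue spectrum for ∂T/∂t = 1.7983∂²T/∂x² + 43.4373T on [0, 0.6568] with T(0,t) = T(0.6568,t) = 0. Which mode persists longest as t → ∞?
Eigenvalues: λₙ = 1.7983n²π²/0.6568² - 43.4373.
First three modes:
  n=1: λ₁ = 1.7983π²/0.6568² - 43.4373 ≈ -2.294
  n=2: λ₂ = 7.1932π²/0.6568² - 43.4373 ≈ 121.135
  n=3: λ₃ = 16.1847π²/0.6568² - 43.4373 ≈ 326.849
Since 1.7983π²/0.6568² ≈ 41.143 < 43.4373, λ₁ < 0.
The n=1 mode grows fastest (−λₙ is largest for n=1) → dominates.
Asymptotic: T ~ c₁ sin(πx/0.6568) e^{2.294t} (exponential growth at rate −λ₁ ≈ 2.294).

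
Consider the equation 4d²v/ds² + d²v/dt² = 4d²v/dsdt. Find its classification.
Rewriting in standard form: 4d²v/ds² - 4d²v/dsdt + d²v/dt² = 0. Parabolic. (A = 4, B = -4, C = 1 gives B² - 4AC = 0.)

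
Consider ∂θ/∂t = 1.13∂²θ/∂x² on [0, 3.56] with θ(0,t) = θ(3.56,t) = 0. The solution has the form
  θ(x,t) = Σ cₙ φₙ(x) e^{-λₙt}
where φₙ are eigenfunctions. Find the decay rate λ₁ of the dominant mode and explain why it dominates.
Eigenvalues: λₙ = 1.13n²π²/3.56².
First three modes:
  n=1: λ₁ = 1.13π²/3.56² ≈ 0.88
  n=2: λ₂ = 4.52π²/3.56² ≈ 3.52 (4× faster decay)
  n=3: λ₃ = 10.17π²/3.56² ≈ 7.92 (9× faster decay)
As t → ∞, higher modes decay exponentially faster. The n=1 mode dominates: θ ~ c₁ sin(πx/3.56) e^{-λ₁t}.
Decay rate: λ₁ = 1.13π²/3.56² ≈ 0.88.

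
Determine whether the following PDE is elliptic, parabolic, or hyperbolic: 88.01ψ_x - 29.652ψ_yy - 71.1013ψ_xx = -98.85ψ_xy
Rewriting in standard form: -71.1013ψ_xx + 98.85ψ_xy - 29.652ψ_yy + 88.01ψ_x = 0. Coefficients: A = -71.1013, B = 98.85, C = -29.652. B² - 4AC = 1338.1395096, which is positive, so the equation is hyperbolic.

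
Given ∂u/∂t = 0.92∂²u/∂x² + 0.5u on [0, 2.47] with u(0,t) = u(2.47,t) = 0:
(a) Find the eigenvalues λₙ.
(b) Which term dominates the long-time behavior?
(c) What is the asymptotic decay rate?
Eigenvalues: λₙ = 0.92n²π²/2.47² - 0.5.
First three modes:
  n=1: λ₁ = 0.92π²/2.47² - 0.5 ≈ 0.988
  n=2: λ₂ = 3.68π²/2.47² - 0.5 ≈ 5.453
  n=3: λ₃ = 8.28π²/2.47² - 0.5 ≈ 12.895
Since 0.92π²/2.47² ≈ 1.488 > 0.5, all λₙ > 0.
The n=1 mode decays slowest → dominates as t → ∞.
Asymptotic: u ~ c₁ sin(πx/2.47) e^{-λ₁t} with decay rate λ₁ ≈ 0.988.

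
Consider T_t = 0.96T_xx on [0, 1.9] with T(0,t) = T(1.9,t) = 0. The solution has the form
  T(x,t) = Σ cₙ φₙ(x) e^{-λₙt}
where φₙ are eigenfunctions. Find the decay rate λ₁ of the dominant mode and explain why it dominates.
Eigenvalues: λₙ = 0.96n²π²/1.9².
First three modes:
  n=1: λ₁ = 0.96π²/1.9² ≈ 2.625
  n=2: λ₂ = 3.84π²/1.9² ≈ 10.498 (4× faster decay)
  n=3: λ₃ = 8.64π²/1.9² ≈ 23.621 (9× faster decay)
As t → ∞, higher modes decay exponentially faster. The n=1 mode dominates: T ~ c₁ sin(πx/1.9) e^{-λ₁t}.
Decay rate: λ₁ = 0.96π²/1.9² ≈ 2.625.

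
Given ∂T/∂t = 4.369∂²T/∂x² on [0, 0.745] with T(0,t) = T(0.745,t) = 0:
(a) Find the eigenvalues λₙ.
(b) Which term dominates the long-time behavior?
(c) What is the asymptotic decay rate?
Eigenvalues: λₙ = 4.369n²π²/0.745².
First three modes:
  n=1: λ₁ = 4.369π²/0.745² ≈ 77.691
  n=2: λ₂ = 17.476π²/0.745² ≈ 310.763 (4× faster decay)
  n=3: λ₃ = 39.321π²/0.745² ≈ 699.217 (9× faster decay)
As t → ∞, higher modes decay exponentially faster. The n=1 mode dominates: T ~ c₁ sin(πx/0.745) e^{-λ₁t}.
Decay rate: λ₁ = 4.369π²/0.745² ≈ 77.691.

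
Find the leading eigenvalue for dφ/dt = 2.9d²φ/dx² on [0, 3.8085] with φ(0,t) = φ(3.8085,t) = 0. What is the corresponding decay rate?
Eigenvalues: λₙ = 2.9n²π²/3.8085².
First three modes:
  n=1: λ₁ = 2.9π²/3.8085² ≈ 1.973
  n=2: λ₂ = 11.6π²/3.8085² ≈ 7.893 (4× faster decay)
  n=3: λ₃ = 26.1π²/3.8085² ≈ 17.76 (9× faster decay)
As t → ∞, higher modes decay exponentially faster. The n=1 mode dominates: φ ~ c₁ sin(πx/3.8085) e^{-λ₁t}.
Decay rate: λ₁ = 2.9π²/3.8085² ≈ 1.973.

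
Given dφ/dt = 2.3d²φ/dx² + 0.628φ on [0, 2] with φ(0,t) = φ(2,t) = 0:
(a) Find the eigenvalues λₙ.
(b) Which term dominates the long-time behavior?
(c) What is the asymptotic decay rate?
Eigenvalues: λₙ = 2.3n²π²/2² - 0.628.
First three modes:
  n=1: λ₁ = 2.3π²/2² - 0.628 ≈ 5.047
  n=2: λ₂ = 9.2π²/2² - 0.628 ≈ 22.072
  n=3: λ₃ = 20.7π²/2² - 0.628 ≈ 50.447
Since 2.3π²/2² ≈ 5.675 > 0.628, all λₙ > 0.
The n=1 mode decays slowest → dominates as t → ∞.
Asymptotic: φ ~ c₁ sin(πx/2) e^{-λ₁t} with decay rate λ₁ ≈ 5.047.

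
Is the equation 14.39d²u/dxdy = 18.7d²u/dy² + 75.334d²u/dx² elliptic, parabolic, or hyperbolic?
Rewriting in standard form: -75.334d²u/dx² + 14.39d²u/dxdy - 18.7d²u/dy² = 0. Computing B² - 4AC with A = -75.334, B = 14.39, C = -18.7: discriminant = -5427.9111 (negative). Answer: elliptic.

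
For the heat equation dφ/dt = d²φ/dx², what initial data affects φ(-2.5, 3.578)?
The entire real line. The heat equation has infinite propagation speed: any initial disturbance instantly affects all points (though exponentially small far away).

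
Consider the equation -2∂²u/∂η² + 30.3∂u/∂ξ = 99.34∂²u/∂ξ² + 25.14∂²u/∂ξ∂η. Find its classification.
Rewriting in standard form: -99.34∂²u/∂ξ² - 25.14∂²u/∂ξ∂η - 2∂²u/∂η² + 30.3∂u/∂ξ = 0. Elliptic. (A = -99.34, B = -25.14, C = -2 gives B² - 4AC = -162.7004.)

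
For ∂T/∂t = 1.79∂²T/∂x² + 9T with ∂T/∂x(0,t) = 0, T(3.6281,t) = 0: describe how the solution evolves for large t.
T grows unboundedly. Reaction dominates diffusion (r=9 > κπ²/(4L²)≈0.34); solution grows exponentially.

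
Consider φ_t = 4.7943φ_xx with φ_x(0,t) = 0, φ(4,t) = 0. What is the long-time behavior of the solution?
As t → ∞, φ → 0. Heat escapes through the Dirichlet boundary.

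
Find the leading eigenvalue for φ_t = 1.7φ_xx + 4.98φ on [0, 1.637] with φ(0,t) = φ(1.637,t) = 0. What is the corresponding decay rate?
Eigenvalues: λₙ = 1.7n²π²/1.637² - 4.98.
First three modes:
  n=1: λ₁ = 1.7π²/1.637² - 4.98 ≈ 1.281
  n=2: λ₂ = 6.8π²/1.637² - 4.98 ≈ 20.064
  n=3: λ₃ = 15.3π²/1.637² - 4.98 ≈ 51.37
Since 1.7π²/1.637² ≈ 6.261 > 4.98, all λₙ > 0.
The n=1 mode decays slowest → dominates as t → ∞.
Asymptotic: φ ~ c₁ sin(πx/1.637) e^{-λ₁t} with decay rate λ₁ ≈ 1.281.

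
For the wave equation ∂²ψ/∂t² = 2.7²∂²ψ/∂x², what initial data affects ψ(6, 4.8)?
Domain of dependence: [-6.96, 18.96]. Signals travel at speed 2.7, so data within |x - 6| ≤ 2.7·4.8 = 12.96 can reach the point.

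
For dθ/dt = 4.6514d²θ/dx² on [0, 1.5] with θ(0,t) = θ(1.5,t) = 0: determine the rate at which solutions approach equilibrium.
Eigenvalues: λₙ = 4.6514n²π²/1.5².
First three modes:
  n=1: λ₁ = 4.6514π²/1.5² ≈ 20.403
  n=2: λ₂ = 18.6056π²/1.5² ≈ 81.613 (4× faster decay)
  n=3: λ₃ = 41.8626π²/1.5² ≈ 183.63 (9× faster decay)
As t → ∞, higher modes decay exponentially faster. The n=1 mode dominates: θ ~ c₁ sin(πx/1.5) e^{-λ₁t}.
Decay rate: λ₁ = 4.6514π²/1.5² ≈ 20.403.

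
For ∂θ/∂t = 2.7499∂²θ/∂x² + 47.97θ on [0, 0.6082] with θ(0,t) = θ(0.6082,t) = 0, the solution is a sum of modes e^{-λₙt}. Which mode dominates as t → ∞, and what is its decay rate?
Eigenvalues: λₙ = 2.7499n²π²/0.6082² - 47.97.
First three modes:
  n=1: λ₁ = 2.7499π²/0.6082² - 47.97 ≈ 25.401
  n=2: λ₂ = 10.9996π²/0.6082² - 47.97 ≈ 245.514
  n=3: λ₃ = 24.7491π²/0.6082² - 47.97 ≈ 612.368
Since 2.7499π²/0.6082² ≈ 73.371 > 47.97, all λₙ > 0.
The n=1 mode decays slowest → dominates as t → ∞.
Asymptotic: θ ~ c₁ sin(πx/0.6082) e^{-λ₁t} with decay rate λ₁ ≈ 25.401.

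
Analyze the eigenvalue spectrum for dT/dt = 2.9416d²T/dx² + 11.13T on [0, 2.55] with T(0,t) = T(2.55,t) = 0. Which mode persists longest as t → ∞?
Eigenvalues: λₙ = 2.9416n²π²/2.55² - 11.13.
First three modes:
  n=1: λ₁ = 2.9416π²/2.55² - 11.13 ≈ -6.665
  n=2: λ₂ = 11.7664π²/2.55² - 11.13 ≈ 6.729
  n=3: λ₃ = 26.4744π²/2.55² - 11.13 ≈ 29.053
Since 2.9416π²/2.55² ≈ 4.465 < 11.13, λ₁ < 0.
The n=1 mode grows fastest (−λₙ is largest for n=1) → dominates.
Asymptotic: T ~ c₁ sin(πx/2.55) e^{6.665t} (exponential growth at rate −λ₁ ≈ 6.665).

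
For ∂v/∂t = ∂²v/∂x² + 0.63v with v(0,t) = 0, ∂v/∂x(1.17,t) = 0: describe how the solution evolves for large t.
v → 0. Diffusion dominates reaction (r=0.63 < κπ²/(4L²)≈1.8); solution decays.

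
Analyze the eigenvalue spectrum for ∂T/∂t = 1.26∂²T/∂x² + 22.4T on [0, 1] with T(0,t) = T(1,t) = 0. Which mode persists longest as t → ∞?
Eigenvalues: λₙ = 1.26n²π²/1² - 22.4.
First three modes:
  n=1: λ₁ = 1.26π² - 22.4 ≈ -9.964
  n=2: λ₂ = 5.04π² - 22.4 ≈ 27.343
  n=3: λ₃ = 11.34π² - 22.4 ≈ 89.521
Since 1.26π² ≈ 12.436 < 22.4, λ₁ < 0.
The n=1 mode grows fastest (−λₙ is largest for n=1) → dominates.
Asymptotic: T ~ c₁ sin(πx/1) e^{9.964t} (exponential growth at rate −λ₁ ≈ 9.964).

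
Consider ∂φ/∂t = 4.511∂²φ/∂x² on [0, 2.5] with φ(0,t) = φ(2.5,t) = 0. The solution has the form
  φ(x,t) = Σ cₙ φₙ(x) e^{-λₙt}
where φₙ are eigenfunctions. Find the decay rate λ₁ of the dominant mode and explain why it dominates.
Eigenvalues: λₙ = 4.511n²π²/2.5².
First three modes:
  n=1: λ₁ = 4.511π²/2.5² ≈ 7.123
  n=2: λ₂ = 18.044π²/2.5² ≈ 28.494 (4× faster decay)
  n=3: λ₃ = 40.599π²/2.5² ≈ 64.111 (9× faster decay)
As t → ∞, higher modes decay exponentially faster. The n=1 mode dominates: φ ~ c₁ sin(πx/2.5) e^{-λ₁t}.
Decay rate: λ₁ = 4.511π²/2.5² ≈ 7.123.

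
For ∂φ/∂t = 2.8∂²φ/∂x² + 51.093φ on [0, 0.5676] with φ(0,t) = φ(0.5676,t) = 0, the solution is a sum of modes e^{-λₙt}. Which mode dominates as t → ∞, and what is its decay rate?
Eigenvalues: λₙ = 2.8n²π²/0.5676² - 51.093.
First three modes:
  n=1: λ₁ = 2.8π²/0.5676² - 51.093 ≈ 34.684
  n=2: λ₂ = 11.2π²/0.5676² - 51.093 ≈ 292.017
  n=3: λ₃ = 25.2π²/0.5676² - 51.093 ≈ 720.904
Since 2.8π²/0.5676² ≈ 85.777 > 51.093, all λₙ > 0.
The n=1 mode decays slowest → dominates as t → ∞.
Asymptotic: φ ~ c₁ sin(πx/0.5676) e^{-λ₁t} with decay rate λ₁ ≈ 34.684.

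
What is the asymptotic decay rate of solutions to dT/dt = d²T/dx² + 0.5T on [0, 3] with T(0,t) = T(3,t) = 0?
Eigenvalues: λₙ = n²π²/3² - 0.5.
First three modes:
  n=1: λ₁ = π²/3² - 0.5 ≈ 0.597
  n=2: λ₂ = 4π²/3² - 0.5 ≈ 3.886
  n=3: λ₃ = 9π²/3² - 0.5 ≈ 9.37
Since π²/3² ≈ 1.097 > 0.5, all λₙ > 0.
The n=1 mode decays slowest → dominates as t → ∞.
Asymptotic: T ~ c₁ sin(πx/3) e^{-λ₁t} with decay rate λ₁ ≈ 0.597.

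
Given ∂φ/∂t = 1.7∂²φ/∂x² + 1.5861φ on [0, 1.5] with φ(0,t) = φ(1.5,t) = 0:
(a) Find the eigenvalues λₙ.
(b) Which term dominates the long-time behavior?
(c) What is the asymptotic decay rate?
Eigenvalues: λₙ = 1.7n²π²/1.5² - 1.5861.
First three modes:
  n=1: λ₁ = 1.7π²/1.5² - 1.5861 ≈ 5.871
  n=2: λ₂ = 6.8π²/1.5² - 1.5861 ≈ 28.242
  n=3: λ₃ = 15.3π²/1.5² - 1.5861 ≈ 65.527
Since 1.7π²/1.5² ≈ 7.457 > 1.5861, all λₙ > 0.
The n=1 mode decays slowest → dominates as t → ∞.
Asymptotic: φ ~ c₁ sin(πx/1.5) e^{-λ₁t} with decay rate λ₁ ≈ 5.871.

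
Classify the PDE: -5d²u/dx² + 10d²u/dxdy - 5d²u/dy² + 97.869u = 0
A = -5, B = 10, C = -5. Discriminant B² - 4AC = 0. Since 0 = 0, parabolic.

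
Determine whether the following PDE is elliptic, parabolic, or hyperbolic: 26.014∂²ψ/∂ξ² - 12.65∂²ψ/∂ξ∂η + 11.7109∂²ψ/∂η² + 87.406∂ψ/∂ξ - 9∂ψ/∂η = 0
Coefficients: A = 26.014, B = -12.65, C = 11.7109. B² - 4AC = -1058.5669104, which is negative, so the equation is elliptic.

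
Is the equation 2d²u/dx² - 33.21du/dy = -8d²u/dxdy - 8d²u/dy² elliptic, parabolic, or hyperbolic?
Rewriting in standard form: 2d²u/dx² + 8d²u/dxdy + 8d²u/dy² - 33.21du/dy = 0. Computing B² - 4AC with A = 2, B = 8, C = 8: discriminant = 0 (zero). Answer: parabolic.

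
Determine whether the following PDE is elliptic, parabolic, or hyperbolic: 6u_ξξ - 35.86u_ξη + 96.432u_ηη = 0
Coefficients: A = 6, B = -35.86, C = 96.432. B² - 4AC = -1028.4284, which is negative, so the equation is elliptic.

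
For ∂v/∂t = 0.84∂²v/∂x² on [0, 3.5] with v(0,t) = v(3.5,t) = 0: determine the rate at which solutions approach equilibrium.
Eigenvalues: λₙ = 0.84n²π²/3.5².
First three modes:
  n=1: λ₁ = 0.84π²/3.5² ≈ 0.677
  n=2: λ₂ = 3.36π²/3.5² ≈ 2.707 (4× faster decay)
  n=3: λ₃ = 7.56π²/3.5² ≈ 6.091 (9× faster decay)
As t → ∞, higher modes decay exponentially faster. The n=1 mode dominates: v ~ c₁ sin(πx/3.5) e^{-λ₁t}.
Decay rate: λ₁ = 0.84π²/3.5² ≈ 0.677.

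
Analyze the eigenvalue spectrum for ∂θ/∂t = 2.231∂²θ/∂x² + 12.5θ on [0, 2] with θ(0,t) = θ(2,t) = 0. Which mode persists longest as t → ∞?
Eigenvalues: λₙ = 2.231n²π²/2² - 12.5.
First three modes:
  n=1: λ₁ = 2.231π²/2² - 12.5 ≈ -6.995
  n=2: λ₂ = 8.924π²/2² - 12.5 ≈ 9.519
  n=3: λ₃ = 20.079π²/2² - 12.5 ≈ 37.043
Since 2.231π²/2² ≈ 5.505 < 12.5, λ₁ < 0.
The n=1 mode grows fastest (−λₙ is largest for n=1) → dominates.
Asymptotic: θ ~ c₁ sin(πx/2) e^{6.995t} (exponential growth at rate −λ₁ ≈ 6.995).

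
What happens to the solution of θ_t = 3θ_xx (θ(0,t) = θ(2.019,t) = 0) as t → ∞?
θ → 0. Heat diffuses out through both boundaries.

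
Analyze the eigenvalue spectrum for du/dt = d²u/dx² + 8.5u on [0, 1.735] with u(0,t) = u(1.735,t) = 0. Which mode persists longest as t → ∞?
Eigenvalues: λₙ = n²π²/1.735² - 8.5.
First three modes:
  n=1: λ₁ = π²/1.735² - 8.5 ≈ -5.221
  n=2: λ₂ = 4π²/1.735² - 8.5 ≈ 4.615
  n=3: λ₃ = 9π²/1.735² - 8.5 ≈ 21.008
Since π²/1.735² ≈ 3.279 < 8.5, λ₁ < 0.
The n=1 mode grows fastest (−λₙ is largest for n=1) → dominates.
Asymptotic: u ~ c₁ sin(πx/1.735) e^{5.221t} (exponential growth at rate −λ₁ ≈ 5.221).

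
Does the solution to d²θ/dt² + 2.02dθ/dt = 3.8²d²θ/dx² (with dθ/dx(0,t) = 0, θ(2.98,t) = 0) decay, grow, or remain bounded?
θ → 0. Damping (γ=2.02) dissipates energy; oscillations decay exponentially.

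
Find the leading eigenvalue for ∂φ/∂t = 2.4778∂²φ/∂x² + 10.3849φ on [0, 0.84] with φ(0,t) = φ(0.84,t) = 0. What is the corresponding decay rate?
Eigenvalues: λₙ = 2.4778n²π²/0.84² - 10.3849.
First three modes:
  n=1: λ₁ = 2.4778π²/0.84² - 10.3849 ≈ 24.273
  n=2: λ₂ = 9.9112π²/0.84² - 10.3849 ≈ 128.248
  n=3: λ₃ = 22.3002π²/0.84² - 10.3849 ≈ 301.54
Since 2.4778π²/0.84² ≈ 34.658 > 10.3849, all λₙ > 0.
The n=1 mode decays slowest → dominates as t → ∞.
Asymptotic: φ ~ c₁ sin(πx/0.84) e^{-λ₁t} with decay rate λ₁ ≈ 24.273.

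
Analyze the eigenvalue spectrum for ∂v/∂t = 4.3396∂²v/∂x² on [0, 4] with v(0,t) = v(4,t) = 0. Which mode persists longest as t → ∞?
Eigenvalues: λₙ = 4.3396n²π²/4².
First three modes:
  n=1: λ₁ = 4.3396π²/4² ≈ 2.677
  n=2: λ₂ = 17.3584π²/4² ≈ 10.708 (4× faster decay)
  n=3: λ₃ = 39.0564π²/4² ≈ 24.092 (9× faster decay)
As t → ∞, higher modes decay exponentially faster. The n=1 mode dominates: v ~ c₁ sin(πx/4) e^{-λ₁t}.
Decay rate: λ₁ = 4.3396π²/4² ≈ 2.677.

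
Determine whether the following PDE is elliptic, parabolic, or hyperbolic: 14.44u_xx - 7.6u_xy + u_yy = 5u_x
Rewriting in standard form: 14.44u_xx - 7.6u_xy + u_yy - 5u_x = 0. Coefficients: A = 14.44, B = -7.6, C = 1. B² - 4AC = 0, which is zero, so the equation is parabolic.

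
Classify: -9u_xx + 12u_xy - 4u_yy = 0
Parabolic (discriminant = 0).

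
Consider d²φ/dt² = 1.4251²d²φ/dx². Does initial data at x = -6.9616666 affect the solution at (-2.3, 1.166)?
No. The domain of dependence is [-3.9616666, -0.6383334], and -6.9616666 is outside this interval.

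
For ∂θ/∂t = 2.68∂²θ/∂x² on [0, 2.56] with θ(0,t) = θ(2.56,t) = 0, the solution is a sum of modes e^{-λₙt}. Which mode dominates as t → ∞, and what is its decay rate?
Eigenvalues: λₙ = 2.68n²π²/2.56².
First three modes:
  n=1: λ₁ = 2.68π²/2.56² ≈ 4.036
  n=2: λ₂ = 10.72π²/2.56² ≈ 16.144 (4× faster decay)
  n=3: λ₃ = 24.12π²/2.56² ≈ 36.324 (9× faster decay)
As t → ∞, higher modes decay exponentially faster. The n=1 mode dominates: θ ~ c₁ sin(πx/2.56) e^{-λ₁t}.
Decay rate: λ₁ = 2.68π²/2.56² ≈ 4.036.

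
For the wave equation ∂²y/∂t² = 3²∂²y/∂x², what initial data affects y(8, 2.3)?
Domain of dependence: [1.1, 14.9]. Signals travel at speed 3, so data within |x - 8| ≤ 3·2.3 = 6.9 can reach the point.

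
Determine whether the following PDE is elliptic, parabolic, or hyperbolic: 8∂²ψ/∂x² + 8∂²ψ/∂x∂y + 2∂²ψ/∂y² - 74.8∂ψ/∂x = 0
Coefficients: A = 8, B = 8, C = 2. B² - 4AC = 0, which is zero, so the equation is parabolic.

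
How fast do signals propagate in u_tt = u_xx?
Speed = 1. Information travels along characteristics x = x₀ ± 1t.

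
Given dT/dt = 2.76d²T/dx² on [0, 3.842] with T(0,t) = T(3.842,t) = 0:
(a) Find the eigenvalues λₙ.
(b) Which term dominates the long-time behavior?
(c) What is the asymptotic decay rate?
Eigenvalues: λₙ = 2.76n²π²/3.842².
First three modes:
  n=1: λ₁ = 2.76π²/3.842² ≈ 1.845
  n=2: λ₂ = 11.04π²/3.842² ≈ 7.382 (4× faster decay)
  n=3: λ₃ = 24.84π²/3.842² ≈ 16.609 (9× faster decay)
As t → ∞, higher modes decay exponentially faster. The n=1 mode dominates: T ~ c₁ sin(πx/3.842) e^{-λ₁t}.
Decay rate: λ₁ = 2.76π²/3.842² ≈ 1.845.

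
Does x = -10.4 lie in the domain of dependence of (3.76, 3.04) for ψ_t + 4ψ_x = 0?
No. Only data at x = -8.4 affects (3.76, 3.04). Advection has one-way propagation along characteristics.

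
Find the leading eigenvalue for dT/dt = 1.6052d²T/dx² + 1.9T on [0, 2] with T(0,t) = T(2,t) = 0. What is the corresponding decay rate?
Eigenvalues: λₙ = 1.6052n²π²/2² - 1.9.
First three modes:
  n=1: λ₁ = 1.6052π²/2² - 1.9 ≈ 2.061
  n=2: λ₂ = 6.4208π²/2² - 1.9 ≈ 13.943
  n=3: λ₃ = 14.4468π²/2² - 1.9 ≈ 33.746
Since 1.6052π²/2² ≈ 3.961 > 1.9, all λₙ > 0.
The n=1 mode decays slowest → dominates as t → ∞.
Asymptotic: T ~ c₁ sin(πx/2) e^{-λ₁t} with decay rate λ₁ ≈ 2.061.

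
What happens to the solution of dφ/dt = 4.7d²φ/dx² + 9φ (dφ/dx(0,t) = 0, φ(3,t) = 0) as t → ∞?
φ grows unboundedly. Reaction dominates diffusion (r=9 > κπ²/(4L²)≈1.29); solution grows exponentially.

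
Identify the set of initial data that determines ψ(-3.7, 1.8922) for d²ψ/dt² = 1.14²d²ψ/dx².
Domain of dependence: [-5.857108, -1.542892]. Signals travel at speed 1.14, so data within |x - -3.7| ≤ 1.14·1.8922 = 2.157108 can reach the point.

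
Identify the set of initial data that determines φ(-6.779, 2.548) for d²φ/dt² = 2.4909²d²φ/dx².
Domain of dependence: [-13.1258132, -0.4321868]. Signals travel at speed 2.4909, so data within |x - -6.779| ≤ 2.4909·2.548 = 6.3468132 can reach the point.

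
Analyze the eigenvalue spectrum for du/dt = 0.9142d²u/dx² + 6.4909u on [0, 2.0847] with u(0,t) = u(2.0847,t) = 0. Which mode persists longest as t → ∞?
Eigenvalues: λₙ = 0.9142n²π²/2.0847² - 6.4909.
First three modes:
  n=1: λ₁ = 0.9142π²/2.0847² - 6.4909 ≈ -4.415
  n=2: λ₂ = 3.6568π²/2.0847² - 6.4909 ≈ 1.814
  n=3: λ₃ = 8.2278π²/2.0847² - 6.4909 ≈ 12.194
Since 0.9142π²/2.0847² ≈ 2.076 < 6.4909, λ₁ < 0.
The n=1 mode grows fastest (−λₙ is largest for n=1) → dominates.
Asymptotic: u ~ c₁ sin(πx/2.0847) e^{4.415t} (exponential growth at rate −λ₁ ≈ 4.415).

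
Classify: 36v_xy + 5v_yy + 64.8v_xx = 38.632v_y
Rewriting in standard form: 64.8v_xx + 36v_xy + 5v_yy - 38.632v_y = 0. Parabolic (discriminant = 0).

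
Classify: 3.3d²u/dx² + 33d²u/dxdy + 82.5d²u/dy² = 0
Parabolic (discriminant = 0).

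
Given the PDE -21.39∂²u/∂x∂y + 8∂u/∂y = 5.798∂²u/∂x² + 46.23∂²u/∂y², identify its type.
Rewriting in standard form: -5.798∂²u/∂x² - 21.39∂²u/∂x∂y - 46.23∂²u/∂y² + 8∂u/∂y = 0. The second-order coefficients are A = -5.798, B = -21.39, C = -46.23. Since B² - 4AC = -614.63406 < 0, this is an elliptic PDE.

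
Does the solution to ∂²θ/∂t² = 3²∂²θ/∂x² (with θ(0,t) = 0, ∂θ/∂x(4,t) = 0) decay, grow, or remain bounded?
θ oscillates (no decay). Energy is conserved; the solution oscillates indefinitely as standing waves.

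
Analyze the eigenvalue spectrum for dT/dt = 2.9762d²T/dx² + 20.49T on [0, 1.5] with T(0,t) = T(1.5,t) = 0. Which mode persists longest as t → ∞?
Eigenvalues: λₙ = 2.9762n²π²/1.5² - 20.49.
First three modes:
  n=1: λ₁ = 2.9762π²/1.5² - 20.49 ≈ -7.435
  n=2: λ₂ = 11.9048π²/1.5² - 20.49 ≈ 31.73
  n=3: λ₃ = 26.7858π²/1.5² - 20.49 ≈ 97.006
Since 2.9762π²/1.5² ≈ 13.055 < 20.49, λ₁ < 0.
The n=1 mode grows fastest (−λₙ is largest for n=1) → dominates.
Asymptotic: T ~ c₁ sin(πx/1.5) e^{7.435t} (exponential growth at rate −λ₁ ≈ 7.435).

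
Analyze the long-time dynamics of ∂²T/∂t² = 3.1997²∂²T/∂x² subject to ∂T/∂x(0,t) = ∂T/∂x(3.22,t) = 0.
Long-time behavior: T oscillates about a mean that drifts linearly in t (generically unbounded; no decay). There is no damping, so the nonconstant modes persist as standing waves (energy conserved, no decay). But with Neumann conditions at both ends the constant mode has eigenvalue 0: the spatial mean M(t) of T satisfies M'' = 0, so M(t) = M(0) + M'(0)·t. Unless the initial velocity has zero mean (∫T_t(x,0)dx = 0), the solution grows linearly in t (unbounded, though not exponentially); if it does have zero mean, the solution stays bounded and simply oscillates.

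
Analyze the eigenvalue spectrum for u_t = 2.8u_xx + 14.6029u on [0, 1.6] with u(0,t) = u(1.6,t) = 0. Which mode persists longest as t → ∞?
Eigenvalues: λₙ = 2.8n²π²/1.6² - 14.6029.
First three modes:
  n=1: λ₁ = 2.8π²/1.6² - 14.6029 ≈ -3.808
  n=2: λ₂ = 11.2π²/1.6² - 14.6029 ≈ 28.577
  n=3: λ₃ = 25.2π²/1.6² - 14.6029 ≈ 82.551
Since 2.8π²/1.6² ≈ 10.795 < 14.6029, λ₁ < 0.
The n=1 mode grows fastest (−λₙ is largest for n=1) → dominates.
Asymptotic: u ~ c₁ sin(πx/1.6) e^{3.808t} (exponential growth at rate −λ₁ ≈ 3.808).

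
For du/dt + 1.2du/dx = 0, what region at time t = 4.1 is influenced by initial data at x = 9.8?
At x = 14.72. The characteristic carries data from (9.8, 0) to (14.72, 4.1).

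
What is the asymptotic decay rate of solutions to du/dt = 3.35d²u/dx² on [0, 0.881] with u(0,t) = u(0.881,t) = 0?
Eigenvalues: λₙ = 3.35n²π²/0.881².
First three modes:
  n=1: λ₁ = 3.35π²/0.881² ≈ 42.598
  n=2: λ₂ = 13.4π²/0.881² ≈ 170.393 (4× faster decay)
  n=3: λ₃ = 30.15π²/0.881² ≈ 383.385 (9× faster decay)
As t → ∞, higher modes decay exponentially faster. The n=1 mode dominates: u ~ c₁ sin(πx/0.881) e^{-λ₁t}.
Decay rate: λ₁ = 3.35π²/0.881² ≈ 42.598.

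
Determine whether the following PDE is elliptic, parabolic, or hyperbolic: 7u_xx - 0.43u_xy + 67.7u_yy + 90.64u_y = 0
Coefficients: A = 7, B = -0.43, C = 67.7. B² - 4AC = -1895.4151, which is negative, so the equation is elliptic.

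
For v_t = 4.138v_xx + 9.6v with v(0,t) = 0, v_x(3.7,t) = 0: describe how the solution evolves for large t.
v grows unboundedly. Reaction dominates diffusion (r=9.6 > κπ²/(4L²)≈0.75); solution grows exponentially.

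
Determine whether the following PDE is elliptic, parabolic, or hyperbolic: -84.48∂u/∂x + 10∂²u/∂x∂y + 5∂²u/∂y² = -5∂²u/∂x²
Rewriting in standard form: 5∂²u/∂x² + 10∂²u/∂x∂y + 5∂²u/∂y² - 84.48∂u/∂x = 0. Coefficients: A = 5, B = 10, C = 5. B² - 4AC = 0, which is zero, so the equation is parabolic.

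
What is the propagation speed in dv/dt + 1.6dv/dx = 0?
Speed = 1.6. Information travels along x - 1.6t = const (rightward).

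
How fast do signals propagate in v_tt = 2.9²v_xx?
Speed = 2.9. Information travels along characteristics x = x₀ ± 2.9t.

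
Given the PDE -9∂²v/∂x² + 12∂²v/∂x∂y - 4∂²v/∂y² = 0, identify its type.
The second-order coefficients are A = -9, B = 12, C = -4. Since B² - 4AC = 0 = 0, this is a parabolic PDE.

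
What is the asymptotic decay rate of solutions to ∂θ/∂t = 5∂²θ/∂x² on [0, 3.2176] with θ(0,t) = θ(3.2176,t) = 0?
Eigenvalues: λₙ = 5n²π²/3.2176².
First three modes:
  n=1: λ₁ = 5π²/3.2176² ≈ 4.767
  n=2: λ₂ = 20π²/3.2176² ≈ 19.066 (4× faster decay)
  n=3: λ₃ = 45π²/3.2176² ≈ 42.899 (9× faster decay)
As t → ∞, higher modes decay exponentially faster. The n=1 mode dominates: θ ~ c₁ sin(πx/3.2176) e^{-λ₁t}.
Decay rate: λ₁ = 5π²/3.2176² ≈ 4.767.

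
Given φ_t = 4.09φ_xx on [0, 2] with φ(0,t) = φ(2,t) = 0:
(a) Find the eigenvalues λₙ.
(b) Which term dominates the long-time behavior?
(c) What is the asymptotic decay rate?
Eigenvalues: λₙ = 4.09n²π²/2².
First three modes:
  n=1: λ₁ = 4.09π²/2² ≈ 10.092
  n=2: λ₂ = 16.36π²/2² ≈ 40.367 (4× faster decay)
  n=3: λ₃ = 36.81π²/2² ≈ 90.825 (9× faster decay)
As t → ∞, higher modes decay exponentially faster. The n=1 mode dominates: φ ~ c₁ sin(πx/2) e^{-λ₁t}.
Decay rate: λ₁ = 4.09π²/2² ≈ 10.092.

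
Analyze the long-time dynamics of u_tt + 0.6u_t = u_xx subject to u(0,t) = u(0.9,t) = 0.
Long-time behavior: u → 0. Damping (γ=0.6) dissipates energy; oscillations decay exponentially.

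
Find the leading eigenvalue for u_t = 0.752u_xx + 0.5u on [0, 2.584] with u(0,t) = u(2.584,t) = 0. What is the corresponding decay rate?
Eigenvalues: λₙ = 0.752n²π²/2.584² - 0.5.
First three modes:
  n=1: λ₁ = 0.752π²/2.584² - 0.5 ≈ 0.612
  n=2: λ₂ = 3.008π²/2.584² - 0.5 ≈ 3.946
  n=3: λ₃ = 6.768π²/2.584² - 0.5 ≈ 9.504
Since 0.752π²/2.584² ≈ 1.112 > 0.5, all λₙ > 0.
The n=1 mode decays slowest → dominates as t → ∞.
Asymptotic: u ~ c₁ sin(πx/2.584) e^{-λ₁t} with decay rate λ₁ ≈ 0.612.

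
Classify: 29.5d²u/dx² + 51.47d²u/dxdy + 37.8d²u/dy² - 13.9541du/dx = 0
Elliptic (discriminant = -1811.2391).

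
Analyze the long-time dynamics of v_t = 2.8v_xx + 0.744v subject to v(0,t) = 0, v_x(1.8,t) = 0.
Long-time behavior: v → 0. Diffusion dominates reaction (r=0.744 < κπ²/(4L²)≈2.13); solution decays.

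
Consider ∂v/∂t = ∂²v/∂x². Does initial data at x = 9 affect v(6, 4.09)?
Yes, for any finite x. The heat equation has infinite propagation speed, so all initial data affects all points at any t > 0.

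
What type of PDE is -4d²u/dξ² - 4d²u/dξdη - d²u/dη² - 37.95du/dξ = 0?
With A = -4, B = -4, C = -1, the discriminant is 0. This is a parabolic PDE.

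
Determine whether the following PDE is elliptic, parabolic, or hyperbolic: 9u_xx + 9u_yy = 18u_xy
Rewriting in standard form: 9u_xx - 18u_xy + 9u_yy = 0. Coefficients: A = 9, B = -18, C = 9. B² - 4AC = 0, which is zero, so the equation is parabolic.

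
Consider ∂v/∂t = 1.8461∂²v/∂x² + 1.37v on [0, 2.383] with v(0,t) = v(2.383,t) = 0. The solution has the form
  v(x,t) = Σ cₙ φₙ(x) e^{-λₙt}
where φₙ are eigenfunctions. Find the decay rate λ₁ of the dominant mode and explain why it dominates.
Eigenvalues: λₙ = 1.8461n²π²/2.383² - 1.37.
First three modes:
  n=1: λ₁ = 1.8461π²/2.383² - 1.37 ≈ 1.839
  n=2: λ₂ = 7.3844π²/2.383² - 1.37 ≈ 11.464
  n=3: λ₃ = 16.6149π²/2.383² - 1.37 ≈ 27.507
Since 1.8461π²/2.383² ≈ 3.209 > 1.37, all λₙ > 0.
The n=1 mode decays slowest → dominates as t → ∞.
Asymptotic: v ~ c₁ sin(πx/2.383) e^{-λ₁t} with decay rate λ₁ ≈ 1.839.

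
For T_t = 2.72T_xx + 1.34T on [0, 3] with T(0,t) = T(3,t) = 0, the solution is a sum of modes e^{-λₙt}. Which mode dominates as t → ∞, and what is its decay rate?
Eigenvalues: λₙ = 2.72n²π²/3² - 1.34.
First three modes:
  n=1: λ₁ = 2.72π²/3² - 1.34 ≈ 1.643
  n=2: λ₂ = 10.88π²/3² - 1.34 ≈ 10.591
  n=3: λ₃ = 24.48π²/3² - 1.34 ≈ 25.505
Since 2.72π²/3² ≈ 2.983 > 1.34, all λₙ > 0.
The n=1 mode decays slowest → dominates as t → ∞.
Asymptotic: T ~ c₁ sin(πx/3) e^{-λ₁t} with decay rate λ₁ ≈ 1.643.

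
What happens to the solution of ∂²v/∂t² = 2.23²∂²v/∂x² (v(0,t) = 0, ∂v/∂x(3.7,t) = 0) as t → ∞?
v oscillates (no decay). Energy is conserved; the solution oscillates indefinitely as standing waves.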